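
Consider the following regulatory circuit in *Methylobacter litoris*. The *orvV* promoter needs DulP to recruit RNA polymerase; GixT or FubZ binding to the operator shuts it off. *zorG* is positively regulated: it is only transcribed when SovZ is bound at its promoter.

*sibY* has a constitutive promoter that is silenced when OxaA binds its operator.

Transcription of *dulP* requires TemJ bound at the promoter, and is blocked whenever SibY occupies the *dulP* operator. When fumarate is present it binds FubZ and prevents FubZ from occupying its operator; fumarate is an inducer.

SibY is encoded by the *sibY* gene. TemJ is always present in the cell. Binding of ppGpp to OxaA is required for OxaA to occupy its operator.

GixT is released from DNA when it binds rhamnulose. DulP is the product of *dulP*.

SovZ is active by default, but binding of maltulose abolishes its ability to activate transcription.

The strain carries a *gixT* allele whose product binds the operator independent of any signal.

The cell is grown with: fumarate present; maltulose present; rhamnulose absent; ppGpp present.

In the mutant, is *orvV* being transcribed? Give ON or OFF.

OFF

ppGpp is present, so OxaA is active.
With repressor OxaA bound, *sibY* is not transcribed.
So SibY is not produced.
TemJ is produced constitutively and is active.
No repressor is bound and TemJ is active, so *dulP* is transcribed.
So DulP is produced and active.
GixT is constitutively active in this strain.
Fumarate is present, so FubZ is inactive.
With repressor GixT bound, *orvV* is not transcribed.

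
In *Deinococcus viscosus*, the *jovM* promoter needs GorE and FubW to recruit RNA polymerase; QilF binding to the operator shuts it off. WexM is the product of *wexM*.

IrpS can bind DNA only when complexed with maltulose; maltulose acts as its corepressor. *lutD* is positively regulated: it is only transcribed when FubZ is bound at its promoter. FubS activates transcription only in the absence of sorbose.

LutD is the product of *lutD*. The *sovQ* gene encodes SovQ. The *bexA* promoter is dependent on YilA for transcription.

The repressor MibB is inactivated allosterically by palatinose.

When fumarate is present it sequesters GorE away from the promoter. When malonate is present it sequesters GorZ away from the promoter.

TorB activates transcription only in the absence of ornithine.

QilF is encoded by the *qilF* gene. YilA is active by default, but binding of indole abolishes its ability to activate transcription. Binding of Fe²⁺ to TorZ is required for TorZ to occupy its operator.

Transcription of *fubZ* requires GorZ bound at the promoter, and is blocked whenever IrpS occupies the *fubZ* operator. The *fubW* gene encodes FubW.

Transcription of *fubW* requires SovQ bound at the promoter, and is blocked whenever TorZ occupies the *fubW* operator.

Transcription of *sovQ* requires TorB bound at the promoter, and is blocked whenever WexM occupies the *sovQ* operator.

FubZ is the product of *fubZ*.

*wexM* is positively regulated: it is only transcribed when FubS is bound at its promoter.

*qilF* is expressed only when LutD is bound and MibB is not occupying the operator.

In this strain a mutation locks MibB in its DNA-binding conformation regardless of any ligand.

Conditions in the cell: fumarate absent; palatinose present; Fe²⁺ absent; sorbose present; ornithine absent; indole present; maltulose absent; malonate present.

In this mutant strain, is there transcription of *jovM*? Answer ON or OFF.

ON

Fumarate is absent, so GorE is active.
MibB is constitutively active in this strain.
Maltulose is absent, so IrpS is inactive.
Malonate is present, so GorZ is inactive.
Required activator GorZ is absent, so *fubZ* is not transcribed.
So FubZ is not produced.
Required activator FubZ is absent, so *lutD* is not transcribed.
So LutD is not produced.
With repressor MibB bound, *qilF* is not transcribed.
So QilF is not produced.
Fe²⁺ is absent, so TorZ is inactive.
Ornithine is absent, so TorB is active.
Sorbose is present, so FubS is inactive.
Required activator FubS is absent, so *wexM* is not transcribed.
So WexM is not produced.
No repressor is bound and TorB is active, so *sovQ* is transcribed.
So SovQ is produced and active.
No repressor is bound and SovQ is active, so *fubW* is transcribed.
So FubW is produced and active.
No repressor is bound and GorE and FubW are active, so *jovM* is transcribed.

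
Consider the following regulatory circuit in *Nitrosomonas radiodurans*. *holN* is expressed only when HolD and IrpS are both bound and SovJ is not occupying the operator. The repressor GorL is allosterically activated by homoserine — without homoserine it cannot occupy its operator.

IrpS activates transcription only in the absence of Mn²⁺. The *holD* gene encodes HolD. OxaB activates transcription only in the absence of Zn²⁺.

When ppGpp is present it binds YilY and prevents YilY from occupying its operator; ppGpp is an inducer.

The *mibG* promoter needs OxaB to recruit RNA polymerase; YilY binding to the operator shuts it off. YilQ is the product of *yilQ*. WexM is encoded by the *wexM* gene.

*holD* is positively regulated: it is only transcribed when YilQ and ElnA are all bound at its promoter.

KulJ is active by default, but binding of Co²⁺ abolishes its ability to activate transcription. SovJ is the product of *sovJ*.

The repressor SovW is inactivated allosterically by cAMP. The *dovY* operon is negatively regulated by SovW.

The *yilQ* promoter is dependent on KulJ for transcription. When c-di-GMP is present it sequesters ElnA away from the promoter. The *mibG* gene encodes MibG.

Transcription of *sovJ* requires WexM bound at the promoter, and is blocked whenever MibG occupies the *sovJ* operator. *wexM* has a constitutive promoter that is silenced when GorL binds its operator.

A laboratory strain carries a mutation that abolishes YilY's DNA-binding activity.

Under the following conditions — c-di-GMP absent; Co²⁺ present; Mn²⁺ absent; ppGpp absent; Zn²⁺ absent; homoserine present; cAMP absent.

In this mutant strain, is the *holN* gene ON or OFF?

Homoserine is present, so GorL is active.
With repressor GorL bound, *wexM* is not transcribed.
So WexM is not produced.
YilY is non-functional in this strain, so it has no effect.
Zn²⁺ is absent, so OxaB is active.
No repressor is bound and OxaB is active, so *mibG* is transcribed.
So MibG is produced and active.
With repressor MibG bound, *sovJ* is not transcribed.
So SovJ is not produced.
Co²⁺ is present, so KulJ is inactive.
Required activator KulJ is absent, so *yilQ* is not transcribed.
So YilQ is not produced.
c-di-GMP is absent, so ElnA is active.
Required activator YilQ is absent, so *holD* is not transcribed.
So HolD is not produced.
Mn²⁺ is absent, so IrpS is active.
Required activator HolD is absent, so *holN* is not transcribed.

OFF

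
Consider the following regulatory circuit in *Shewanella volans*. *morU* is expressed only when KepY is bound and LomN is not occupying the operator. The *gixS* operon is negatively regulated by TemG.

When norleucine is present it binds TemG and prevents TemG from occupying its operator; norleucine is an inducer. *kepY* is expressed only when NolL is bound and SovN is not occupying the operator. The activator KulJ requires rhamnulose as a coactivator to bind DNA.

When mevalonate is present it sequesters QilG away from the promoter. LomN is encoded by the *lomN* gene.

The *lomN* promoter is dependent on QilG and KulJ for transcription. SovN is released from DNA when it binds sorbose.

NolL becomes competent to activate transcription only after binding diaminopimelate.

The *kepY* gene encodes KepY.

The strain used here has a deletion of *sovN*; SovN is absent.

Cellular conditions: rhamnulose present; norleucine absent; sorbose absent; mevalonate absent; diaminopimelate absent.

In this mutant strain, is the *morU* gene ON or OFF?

Diaminopimelate is absent, so NolL is inactive.
SovN is non-functional in this strain, so it has no effect.
Required activator NolL is absent, so *kepY* is not transcribed.
So KepY is not produced.
Mevalonate is absent, so QilG is active.
Rhamnulose is present, so KulJ is active.
No repressor is bound and QilG and KulJ are active, so *lomN* is transcribed.
So LomN is produced and active.
With repressor LomN bound, *morU* is not transcribed.

OFF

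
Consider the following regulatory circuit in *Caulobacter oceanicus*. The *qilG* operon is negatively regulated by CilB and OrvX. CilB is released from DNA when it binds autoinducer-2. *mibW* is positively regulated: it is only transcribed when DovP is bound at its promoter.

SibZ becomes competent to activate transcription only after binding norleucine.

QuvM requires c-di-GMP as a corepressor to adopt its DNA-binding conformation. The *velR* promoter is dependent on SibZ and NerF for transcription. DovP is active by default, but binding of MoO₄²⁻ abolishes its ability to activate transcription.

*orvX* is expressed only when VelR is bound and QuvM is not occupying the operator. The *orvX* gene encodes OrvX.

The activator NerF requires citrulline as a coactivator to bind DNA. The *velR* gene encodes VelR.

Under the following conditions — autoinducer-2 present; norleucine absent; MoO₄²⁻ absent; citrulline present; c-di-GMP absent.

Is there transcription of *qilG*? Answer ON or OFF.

Autoinducer-2 is present, so CilB is inactive.
c-di-GMP is absent, so QuvM is inactive.
Norleucine is absent, so SibZ is inactive.
Citrulline is present, so NerF is active.
Required activator SibZ is absent, so *velR* is not transcribed.
So VelR is not produced.
Required activator VelR is absent, so *orvX* is not transcribed.
So OrvX is not produced.
With no repressor bound, *qilG* is transcribed.

ON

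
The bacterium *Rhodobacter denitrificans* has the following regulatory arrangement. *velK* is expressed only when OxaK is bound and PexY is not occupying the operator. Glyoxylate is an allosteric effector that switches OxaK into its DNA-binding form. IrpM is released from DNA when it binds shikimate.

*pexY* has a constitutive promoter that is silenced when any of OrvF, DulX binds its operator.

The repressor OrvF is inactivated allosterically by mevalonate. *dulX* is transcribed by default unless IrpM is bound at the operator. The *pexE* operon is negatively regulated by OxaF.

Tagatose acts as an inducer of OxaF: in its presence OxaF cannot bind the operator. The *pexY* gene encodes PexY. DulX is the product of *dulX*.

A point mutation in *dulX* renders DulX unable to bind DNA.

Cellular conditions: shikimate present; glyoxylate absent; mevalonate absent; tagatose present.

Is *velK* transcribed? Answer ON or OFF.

Glyoxylate is absent, so OxaK is inactive.
Mevalonate is absent, so OrvF is active.
DulX is non-functional in this strain, so it has no effect.
With repressor OrvF bound, *pexY* is not transcribed.
So PexY is not produced.
Required activator OxaK is absent, so *velK* is not transcribed.

OFF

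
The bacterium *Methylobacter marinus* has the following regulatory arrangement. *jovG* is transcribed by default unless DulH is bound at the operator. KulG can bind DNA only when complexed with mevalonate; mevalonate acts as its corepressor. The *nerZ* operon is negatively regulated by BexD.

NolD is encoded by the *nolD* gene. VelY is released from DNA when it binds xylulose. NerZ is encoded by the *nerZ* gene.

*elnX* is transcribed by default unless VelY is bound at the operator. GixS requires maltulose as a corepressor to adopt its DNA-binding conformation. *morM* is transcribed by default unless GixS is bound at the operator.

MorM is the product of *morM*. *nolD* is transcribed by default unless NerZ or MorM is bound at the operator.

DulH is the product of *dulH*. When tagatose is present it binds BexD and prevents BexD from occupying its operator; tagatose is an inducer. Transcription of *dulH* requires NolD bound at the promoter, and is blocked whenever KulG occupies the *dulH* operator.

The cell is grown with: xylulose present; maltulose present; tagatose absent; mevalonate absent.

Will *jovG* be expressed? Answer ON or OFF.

Tagatose is absent, so BexD is active.
With repressor BexD bound, *nerZ* is not transcribed.
So NerZ is not produced.
Maltulose is present, so GixS is active.
With repressor GixS bound, *morM* is not transcribed.
So MorM is not produced.
With no repressor bound, *nolD* is transcribed.
So NolD is produced and active.
Mevalonate is absent, so KulG is inactive.
No repressor is bound and NolD is active, so *dulH* is transcribed.
So DulH is produced and active.
With repressor DulH bound, *jovG* is not transcribed.

OFF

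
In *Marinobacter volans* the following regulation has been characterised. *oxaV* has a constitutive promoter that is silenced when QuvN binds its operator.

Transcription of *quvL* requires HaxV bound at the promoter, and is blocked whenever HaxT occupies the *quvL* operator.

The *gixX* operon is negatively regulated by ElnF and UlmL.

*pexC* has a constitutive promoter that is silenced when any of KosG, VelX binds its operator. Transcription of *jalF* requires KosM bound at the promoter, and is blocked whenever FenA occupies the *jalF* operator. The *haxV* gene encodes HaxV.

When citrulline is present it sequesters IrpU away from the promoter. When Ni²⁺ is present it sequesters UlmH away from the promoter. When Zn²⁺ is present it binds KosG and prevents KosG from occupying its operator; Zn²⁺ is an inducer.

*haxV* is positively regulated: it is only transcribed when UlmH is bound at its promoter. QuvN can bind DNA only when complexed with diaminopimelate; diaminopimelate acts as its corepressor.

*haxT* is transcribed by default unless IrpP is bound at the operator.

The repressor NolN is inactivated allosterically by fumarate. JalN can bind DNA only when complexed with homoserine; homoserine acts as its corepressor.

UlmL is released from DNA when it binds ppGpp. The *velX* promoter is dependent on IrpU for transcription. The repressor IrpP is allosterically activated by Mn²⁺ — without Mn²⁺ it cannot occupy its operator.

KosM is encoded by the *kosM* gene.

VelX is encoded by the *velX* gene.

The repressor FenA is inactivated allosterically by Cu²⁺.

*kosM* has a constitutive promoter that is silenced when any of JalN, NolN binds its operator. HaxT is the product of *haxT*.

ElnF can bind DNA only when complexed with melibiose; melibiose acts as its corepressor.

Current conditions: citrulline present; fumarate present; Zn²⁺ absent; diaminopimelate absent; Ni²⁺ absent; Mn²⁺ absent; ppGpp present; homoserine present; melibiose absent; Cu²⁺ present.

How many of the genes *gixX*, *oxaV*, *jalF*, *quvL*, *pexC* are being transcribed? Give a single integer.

Melibiose is absent, so ElnF is inactive.
ppGpp is present, so UlmL is inactive.
With no repressor bound, *gixX* is transcribed.
→ *gixX* is ON.
Diaminopimelate is absent, so QuvN is inactive.
With no repressor bound, *oxaV* is transcribed.
→ *oxaV* is ON.
Cu²⁺ is present, so FenA is inactive.
Homoserine is present, so JalN is active.
Fumarate is present, so NolN is inactive.
With repressor JalN bound, *kosM* is not transcribed.
So KosM is not produced.
Required activator KosM is absent, so *jalF* is not transcribed.
→ *jalF* is OFF.
Ni²⁺ is absent, so UlmH is active.
No repressor is bound and UlmH is active, so *haxV* is transcribed.
So HaxV is produced and active.
Mn²⁺ is absent, so IrpP is inactive.
With no repressor bound, *haxT* is transcribed.
So HaxT is produced and active.
With repressor HaxT bound, *quvL* is not transcribed.
→ *quvL* is OFF.
Zn²⁺ is absent, so KosG is active.
Citrulline is present, so IrpU is inactive.
Required activator IrpU is absent, so *velX* is not transcribed.
So VelX is not produced.
With repressor KosG bound, *pexC* is not transcribed.
→ *pexC* is OFF.
2 of the 5 genes are transcribed.

2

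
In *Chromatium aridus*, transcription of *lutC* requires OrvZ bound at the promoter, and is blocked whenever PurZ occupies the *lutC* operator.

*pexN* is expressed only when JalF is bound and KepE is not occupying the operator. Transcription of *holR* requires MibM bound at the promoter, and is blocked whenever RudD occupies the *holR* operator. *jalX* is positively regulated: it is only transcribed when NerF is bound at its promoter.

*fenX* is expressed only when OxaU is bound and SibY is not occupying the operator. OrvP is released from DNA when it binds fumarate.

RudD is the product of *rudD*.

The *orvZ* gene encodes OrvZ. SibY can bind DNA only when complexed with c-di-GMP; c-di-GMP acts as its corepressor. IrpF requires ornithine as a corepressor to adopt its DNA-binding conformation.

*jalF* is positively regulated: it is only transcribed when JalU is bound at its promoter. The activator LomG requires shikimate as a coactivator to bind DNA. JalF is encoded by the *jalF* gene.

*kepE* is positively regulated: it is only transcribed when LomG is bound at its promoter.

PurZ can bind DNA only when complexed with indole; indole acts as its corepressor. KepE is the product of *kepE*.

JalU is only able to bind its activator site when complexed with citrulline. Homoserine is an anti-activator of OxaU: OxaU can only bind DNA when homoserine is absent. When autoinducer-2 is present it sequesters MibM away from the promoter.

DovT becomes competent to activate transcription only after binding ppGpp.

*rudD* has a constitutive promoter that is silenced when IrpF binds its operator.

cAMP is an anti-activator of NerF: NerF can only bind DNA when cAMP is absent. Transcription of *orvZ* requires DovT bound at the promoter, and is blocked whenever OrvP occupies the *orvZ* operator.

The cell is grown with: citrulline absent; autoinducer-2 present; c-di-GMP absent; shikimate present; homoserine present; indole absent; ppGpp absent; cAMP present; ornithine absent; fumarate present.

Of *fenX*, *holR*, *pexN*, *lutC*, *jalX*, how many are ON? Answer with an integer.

Homoserine is present, so OxaU is inactive.
c-di-GMP is absent, so SibY is inactive.
Required activator OxaU is absent, so *fenX* is not transcribed.
→ *fenX* is OFF.
Autoinducer-2 is present, so MibM is inactive.
Ornithine is absent, so IrpF is inactive.
With no repressor bound, *rudD* is transcribed.
So RudD is produced and active.
With repressor RudD bound, *holR* is not transcribed.
→ *holR* is OFF.
Citrulline is absent, so JalU is inactive.
Required activator JalU is absent, so *jalF* is not transcribed.
So JalF is not produced.
Shikimate is present, so LomG is active.
No repressor is bound and LomG is active, so *kepE* is transcribed.
So KepE is produced and active.
With repressor KepE bound, *pexN* is not transcribed.
→ *pexN* is OFF.
Indole is absent, so PurZ is inactive.
ppGpp is absent, so DovT is inactive.
Fumarate is present, so OrvP is inactive.
Required activator DovT is absent, so *orvZ* is not transcribed.
So OrvZ is not produced.
Required activator OrvZ is absent, so *lutC* is not transcribed.
→ *lutC* is OFF.
cAMP is present, so NerF is inactive.
Required activator NerF is absent, so *jalX* is not transcribed.
→ *jalX* is OFF.
0 of the 5 genes are transcribed.

0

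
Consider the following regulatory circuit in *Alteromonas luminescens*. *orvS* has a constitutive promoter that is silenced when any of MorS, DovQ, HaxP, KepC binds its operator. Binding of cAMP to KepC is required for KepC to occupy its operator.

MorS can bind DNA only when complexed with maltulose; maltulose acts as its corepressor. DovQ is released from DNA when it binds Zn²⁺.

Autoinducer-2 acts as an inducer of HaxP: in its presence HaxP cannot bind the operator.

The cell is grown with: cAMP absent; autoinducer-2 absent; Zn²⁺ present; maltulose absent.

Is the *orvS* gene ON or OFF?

OFF

Maltulose is absent, so MorS is inactive.
Zn²⁺ is present, so DovQ is inactive.
Autoinducer-2 is absent, so HaxP is active.
cAMP is absent, so KepC is inactive.
With repressor HaxP bound, *orvS* is not transcribed.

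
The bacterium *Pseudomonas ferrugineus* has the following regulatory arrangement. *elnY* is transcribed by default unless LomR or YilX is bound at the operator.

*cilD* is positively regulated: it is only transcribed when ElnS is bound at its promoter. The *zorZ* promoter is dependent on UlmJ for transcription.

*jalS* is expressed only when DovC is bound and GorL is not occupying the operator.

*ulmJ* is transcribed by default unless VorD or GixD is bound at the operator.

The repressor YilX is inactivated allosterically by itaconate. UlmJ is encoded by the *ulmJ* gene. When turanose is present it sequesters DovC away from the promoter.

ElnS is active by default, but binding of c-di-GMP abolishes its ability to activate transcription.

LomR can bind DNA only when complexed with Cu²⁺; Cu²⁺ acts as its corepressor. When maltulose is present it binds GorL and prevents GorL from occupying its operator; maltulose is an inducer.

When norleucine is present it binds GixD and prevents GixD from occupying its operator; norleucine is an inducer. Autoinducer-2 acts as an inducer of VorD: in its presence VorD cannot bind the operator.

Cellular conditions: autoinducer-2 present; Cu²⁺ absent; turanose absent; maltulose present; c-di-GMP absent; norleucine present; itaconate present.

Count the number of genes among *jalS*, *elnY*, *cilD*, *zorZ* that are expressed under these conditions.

4

Maltulose is present, so GorL is inactive.
Turanose is absent, so DovC is active.
No repressor is bound and DovC is active, so *jalS* is transcribed.
→ *jalS* is ON.
Cu²⁺ is absent, so LomR is inactive.
Itaconate is present, so YilX is inactive.
With no repressor bound, *elnY* is transcribed.
→ *elnY* is ON.
c-di-GMP is absent, so ElnS is active.
No repressor is bound and ElnS is active, so *cilD* is transcribed.
→ *cilD* is ON.
Autoinducer-2 is present, so VorD is inactive.
Norleucine is present, so GixD is inactive.
With no repressor bound, *ulmJ* is transcribed.
So UlmJ is produced and active.
No repressor is bound and UlmJ is active, so *zorZ* is transcribed.
→ *zorZ* is ON.
4 of the 4 genes are transcribed.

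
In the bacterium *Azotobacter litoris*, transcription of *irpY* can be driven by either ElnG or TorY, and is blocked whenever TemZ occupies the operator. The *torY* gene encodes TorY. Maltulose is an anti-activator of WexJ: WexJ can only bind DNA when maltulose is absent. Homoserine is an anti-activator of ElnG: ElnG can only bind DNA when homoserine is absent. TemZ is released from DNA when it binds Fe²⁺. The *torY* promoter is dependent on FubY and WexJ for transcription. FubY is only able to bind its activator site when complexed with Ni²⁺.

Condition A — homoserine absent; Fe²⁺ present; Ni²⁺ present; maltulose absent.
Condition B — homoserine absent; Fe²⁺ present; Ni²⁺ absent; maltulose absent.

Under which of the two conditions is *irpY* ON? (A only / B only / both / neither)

Condition A:
Homoserine is absent, so ElnG is active.
Fe²⁺ is present, so TemZ is inactive.
Ni²⁺ is present, so FubY is active.
Maltulose is absent, so WexJ is active.
No repressor is bound and FubY and WexJ are active, so *torY* is transcribed.
So TorY is produced and active.
Activator ElnG is present, so *irpY* is transcribed.
→ *irpY* is ON in A.
Condition B:
Homoserine is absent, so ElnG is active.
Fe²⁺ is present, so TemZ is inactive.
Ni²⁺ is absent, so FubY is inactive.
Maltulose is absent, so WexJ is active.
Required activator FubY is absent, so *torY* is not transcribed.
So TorY is not produced.
Activator ElnG is present, so *irpY* is transcribed.
→ *irpY* is ON in B.

both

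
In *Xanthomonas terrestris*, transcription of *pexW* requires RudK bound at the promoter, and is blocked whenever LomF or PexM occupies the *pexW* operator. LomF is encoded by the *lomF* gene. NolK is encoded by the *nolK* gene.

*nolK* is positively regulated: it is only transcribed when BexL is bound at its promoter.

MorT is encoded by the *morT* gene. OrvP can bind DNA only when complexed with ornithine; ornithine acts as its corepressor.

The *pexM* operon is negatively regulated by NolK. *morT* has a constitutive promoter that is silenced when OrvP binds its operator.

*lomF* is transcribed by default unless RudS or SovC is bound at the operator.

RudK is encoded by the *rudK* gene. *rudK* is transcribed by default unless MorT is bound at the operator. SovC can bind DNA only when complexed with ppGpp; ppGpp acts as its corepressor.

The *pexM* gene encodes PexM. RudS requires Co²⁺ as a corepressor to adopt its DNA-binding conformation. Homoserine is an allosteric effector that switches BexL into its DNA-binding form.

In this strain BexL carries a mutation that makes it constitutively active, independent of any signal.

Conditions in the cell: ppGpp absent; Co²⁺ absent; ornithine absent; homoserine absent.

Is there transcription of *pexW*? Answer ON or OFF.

Co²⁺ is absent, so RudS is inactive.
ppGpp is absent, so SovC is inactive.
With no repressor bound, *lomF* is transcribed.
So LomF is produced and active.
Ornithine is absent, so OrvP is inactive.
With no repressor bound, *morT* is transcribed.
So MorT is produced and active.
With repressor MorT bound, *rudK* is not transcribed.
So RudK is not produced.
BexL is constitutively active in this strain.
No repressor is bound and BexL is active, so *nolK* is transcribed.
So NolK is produced and active.
With repressor NolK bound, *pexM* is not transcribed.
So PexM is not produced.
With repressor LomF bound, *pexW* is not transcribed.

OFF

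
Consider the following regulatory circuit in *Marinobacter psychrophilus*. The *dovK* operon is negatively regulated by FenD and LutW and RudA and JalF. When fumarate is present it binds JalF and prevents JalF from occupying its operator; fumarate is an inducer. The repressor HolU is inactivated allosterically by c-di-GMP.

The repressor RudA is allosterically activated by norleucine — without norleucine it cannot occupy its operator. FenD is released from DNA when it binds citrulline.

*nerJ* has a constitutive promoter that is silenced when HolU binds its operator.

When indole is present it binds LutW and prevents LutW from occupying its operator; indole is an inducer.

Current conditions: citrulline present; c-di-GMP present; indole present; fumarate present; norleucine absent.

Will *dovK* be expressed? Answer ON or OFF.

Citrulline is present, so FenD is inactive.
Indole is present, so LutW is inactive.
Norleucine is absent, so RudA is inactive.
Fumarate is present, so JalF is inactive.
With no repressor bound, *dovK* is transcribed.

ON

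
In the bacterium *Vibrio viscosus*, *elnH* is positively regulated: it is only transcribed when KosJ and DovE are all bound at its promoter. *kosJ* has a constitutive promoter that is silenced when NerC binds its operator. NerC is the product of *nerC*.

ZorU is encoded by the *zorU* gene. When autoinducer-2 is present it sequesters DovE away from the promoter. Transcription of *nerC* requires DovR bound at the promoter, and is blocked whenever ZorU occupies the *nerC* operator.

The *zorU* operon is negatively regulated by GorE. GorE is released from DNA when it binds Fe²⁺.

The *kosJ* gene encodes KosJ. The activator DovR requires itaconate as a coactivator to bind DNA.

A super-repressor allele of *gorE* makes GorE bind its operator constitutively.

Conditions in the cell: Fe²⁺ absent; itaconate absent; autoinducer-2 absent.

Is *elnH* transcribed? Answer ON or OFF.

ON

Itaconate is absent, so DovR is inactive.
GorE is constitutively active in this strain.
With repressor GorE bound, *zorU* is not transcribed.
So ZorU is not produced.
Required activator DovR is absent, so *nerC* is not transcribed.
So NerC is not produced.
With no repressor bound, *kosJ* is transcribed.
So KosJ is produced and active.
Autoinducer-2 is absent, so DovE is active.
No repressor is bound and KosJ and DovE are active, so *elnH* is transcribed.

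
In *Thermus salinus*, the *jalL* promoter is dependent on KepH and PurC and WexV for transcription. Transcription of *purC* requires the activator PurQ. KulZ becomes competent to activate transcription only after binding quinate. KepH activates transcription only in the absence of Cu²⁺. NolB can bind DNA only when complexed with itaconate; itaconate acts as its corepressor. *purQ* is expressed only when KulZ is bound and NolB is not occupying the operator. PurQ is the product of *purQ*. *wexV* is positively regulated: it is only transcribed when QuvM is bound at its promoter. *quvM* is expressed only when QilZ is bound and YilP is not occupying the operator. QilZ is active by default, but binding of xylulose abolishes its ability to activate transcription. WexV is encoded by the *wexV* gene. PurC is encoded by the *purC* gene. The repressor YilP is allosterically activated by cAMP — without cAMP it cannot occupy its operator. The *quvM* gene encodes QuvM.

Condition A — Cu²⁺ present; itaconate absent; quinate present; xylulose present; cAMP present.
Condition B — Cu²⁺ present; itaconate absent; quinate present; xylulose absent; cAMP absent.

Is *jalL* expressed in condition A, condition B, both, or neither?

neither

Condition A:
Cu²⁺ is present, so KepH is inactive.
Itaconate is absent, so NolB is inactive.
Quinate is present, so KulZ is active.
No repressor is bound and KulZ is active, so *purQ* is transcribed.
So PurQ is produced and active.
No repressor is bound and PurQ is active, so *purC* is transcribed.
So PurC is produced and active.
Xylulose is present, so QilZ is inactive.
cAMP is present, so YilP is active.
With repressor YilP bound, *quvM* is not transcribed.
So QuvM is not produced.
Required activator QuvM is absent, so *wexV* is not transcribed.
So WexV is not produced.
Required activator KepH is absent, so *jalL* is not transcribed.
→ *jalL* is OFF in A.
Condition B:
Cu²⁺ is present, so KepH is inactive.
Itaconate is absent, so NolB is inactive.
Quinate is present, so KulZ is active.
No repressor is bound and KulZ is active, so *purQ* is transcribed.
So PurQ is produced and active.
No repressor is bound and PurQ is active, so *purC* is transcribed.
So PurC is produced and active.
Xylulose is absent, so QilZ is active.
cAMP is absent, so YilP is inactive.
No repressor is bound and QilZ is active, so *quvM* is transcribed.
So QuvM is produced and active.
No repressor is bound and QuvM is active, so *wexV* is transcribed.
So WexV is produced and active.
Required activator KepH is absent, so *jalL* is not transcribed.
→ *jalL* is OFF in B.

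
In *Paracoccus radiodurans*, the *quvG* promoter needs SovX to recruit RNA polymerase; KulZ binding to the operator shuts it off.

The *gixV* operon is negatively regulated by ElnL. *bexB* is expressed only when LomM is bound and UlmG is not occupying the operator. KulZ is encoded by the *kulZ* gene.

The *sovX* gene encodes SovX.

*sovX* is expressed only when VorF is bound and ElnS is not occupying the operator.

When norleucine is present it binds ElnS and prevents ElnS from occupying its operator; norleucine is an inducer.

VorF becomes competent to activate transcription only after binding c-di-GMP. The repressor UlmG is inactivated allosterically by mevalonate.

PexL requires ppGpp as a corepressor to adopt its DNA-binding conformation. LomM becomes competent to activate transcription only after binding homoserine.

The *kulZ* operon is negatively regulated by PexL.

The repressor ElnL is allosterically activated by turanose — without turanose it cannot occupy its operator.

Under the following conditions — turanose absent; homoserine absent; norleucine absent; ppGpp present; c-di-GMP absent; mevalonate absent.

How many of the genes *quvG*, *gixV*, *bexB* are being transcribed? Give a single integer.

1

Norleucine is absent, so ElnS is active.
c-di-GMP is absent, so VorF is inactive.
With repressor ElnS bound, *sovX* is not transcribed.
So SovX is not produced.
ppGpp is present, so PexL is active.
With repressor PexL bound, *kulZ* is not transcribed.
So KulZ is not produced.
Required activator SovX is absent, so *quvG* is not transcribed.
→ *quvG* is OFF.
Turanose is absent, so ElnL is inactive.
With no repressor bound, *gixV* is transcribed.
→ *gixV* is ON.
Mevalonate is absent, so UlmG is active.
Homoserine is absent, so LomM is inactive.
With repressor UlmG bound, *bexB* is not transcribed.
→ *bexB* is OFF.
1 of the 3 genes is transcribed.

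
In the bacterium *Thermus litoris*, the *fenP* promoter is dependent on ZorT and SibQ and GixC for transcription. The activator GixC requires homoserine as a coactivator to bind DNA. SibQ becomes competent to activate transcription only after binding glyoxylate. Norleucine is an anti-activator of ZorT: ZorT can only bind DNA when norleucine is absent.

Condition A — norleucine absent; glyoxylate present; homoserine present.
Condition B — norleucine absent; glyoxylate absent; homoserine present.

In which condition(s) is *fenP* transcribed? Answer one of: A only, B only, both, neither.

Condition A:
Norleucine is absent, so ZorT is active.
Glyoxylate is present, so SibQ is active.
Homoserine is present, so GixC is active.
No repressor is bound and ZorT and SibQ and GixC are active, so *fenP* is transcribed.
→ *fenP* is ON in A.
Condition B:
Norleucine is absent, so ZorT is active.
Glyoxylate is absent, so SibQ is inactive.
Homoserine is present, so GixC is active.
Required activator SibQ is absent, so *fenP* is not transcribed.
→ *fenP* is OFF in B.

A only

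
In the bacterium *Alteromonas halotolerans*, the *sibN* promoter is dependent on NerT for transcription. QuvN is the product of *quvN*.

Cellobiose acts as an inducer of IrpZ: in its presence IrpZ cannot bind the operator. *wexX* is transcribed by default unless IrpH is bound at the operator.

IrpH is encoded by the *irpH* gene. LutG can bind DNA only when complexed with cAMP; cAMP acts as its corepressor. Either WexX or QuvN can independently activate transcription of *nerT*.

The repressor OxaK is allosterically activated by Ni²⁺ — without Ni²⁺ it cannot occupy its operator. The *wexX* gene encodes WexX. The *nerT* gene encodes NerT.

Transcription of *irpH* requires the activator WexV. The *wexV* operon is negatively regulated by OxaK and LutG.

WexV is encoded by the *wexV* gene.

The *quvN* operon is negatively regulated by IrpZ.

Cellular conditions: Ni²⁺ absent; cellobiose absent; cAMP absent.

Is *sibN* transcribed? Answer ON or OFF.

Ni²⁺ is absent, so OxaK is inactive.
cAMP is absent, so LutG is inactive.
With no repressor bound, *wexV* is transcribed.
So WexV is produced and active.
No repressor is bound and WexV is active, so *irpH* is transcribed.
So IrpH is produced and active.
With repressor IrpH bound, *wexX* is not transcribed.
So WexX is not produced.
Cellobiose is absent, so IrpZ is active.
With repressor IrpZ bound, *quvN* is not transcribed.
So QuvN is not produced.
No activator is available at the *nerT* promoter, so *nerT* is not transcribed.
So NerT is not produced.
Required activator NerT is absent, so *sibN* is not transcribed.

OFF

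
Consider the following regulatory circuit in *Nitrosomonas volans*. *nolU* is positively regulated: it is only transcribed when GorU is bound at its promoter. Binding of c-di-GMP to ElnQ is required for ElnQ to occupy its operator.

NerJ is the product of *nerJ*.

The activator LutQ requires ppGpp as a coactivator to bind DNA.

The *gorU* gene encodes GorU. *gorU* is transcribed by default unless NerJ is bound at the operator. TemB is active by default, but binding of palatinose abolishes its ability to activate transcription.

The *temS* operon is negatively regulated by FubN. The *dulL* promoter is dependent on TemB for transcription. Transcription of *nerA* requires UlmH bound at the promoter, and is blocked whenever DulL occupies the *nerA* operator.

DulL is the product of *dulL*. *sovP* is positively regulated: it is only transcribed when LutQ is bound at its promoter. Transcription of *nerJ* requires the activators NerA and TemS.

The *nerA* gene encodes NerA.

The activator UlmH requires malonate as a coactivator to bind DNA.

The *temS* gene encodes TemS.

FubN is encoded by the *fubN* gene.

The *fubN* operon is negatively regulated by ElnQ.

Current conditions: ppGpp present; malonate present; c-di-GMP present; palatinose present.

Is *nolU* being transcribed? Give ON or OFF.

OFF

Palatinose is present, so TemB is inactive.
Required activator TemB is absent, so *dulL* is not transcribed.
So DulL is not produced.
Malonate is present, so UlmH is active.
No repressor is bound and UlmH is active, so *nerA* is transcribed.
So NerA is produced and active.
c-di-GMP is present, so ElnQ is active.
With repressor ElnQ bound, *fubN* is not transcribed.
So FubN is not produced.
With no repressor bound, *temS* is transcribed.
So TemS is produced and active.
No repressor is bound and NerA and TemS are active, so *nerJ* is transcribed.
So NerJ is produced and active.
With repressor NerJ bound, *gorU* is not transcribed.
So GorU is not produced.
Required activator GorU is absent, so *nolU* is not transcribed.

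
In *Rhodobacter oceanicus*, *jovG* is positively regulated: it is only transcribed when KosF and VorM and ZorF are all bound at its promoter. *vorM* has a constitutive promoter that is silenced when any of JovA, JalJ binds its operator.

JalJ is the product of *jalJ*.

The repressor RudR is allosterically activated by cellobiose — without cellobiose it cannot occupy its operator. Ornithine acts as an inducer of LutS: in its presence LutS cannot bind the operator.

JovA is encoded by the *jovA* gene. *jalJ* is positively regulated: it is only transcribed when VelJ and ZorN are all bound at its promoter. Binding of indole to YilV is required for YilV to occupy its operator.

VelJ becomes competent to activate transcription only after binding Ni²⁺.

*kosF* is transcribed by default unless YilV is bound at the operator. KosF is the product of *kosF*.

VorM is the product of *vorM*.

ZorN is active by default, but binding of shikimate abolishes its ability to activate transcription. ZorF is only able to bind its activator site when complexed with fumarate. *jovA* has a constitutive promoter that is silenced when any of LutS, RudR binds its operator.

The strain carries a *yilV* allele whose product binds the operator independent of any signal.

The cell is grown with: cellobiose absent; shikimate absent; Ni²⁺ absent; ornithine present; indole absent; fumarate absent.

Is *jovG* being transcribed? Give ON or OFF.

OFF

YilV is constitutively active in this strain.
With repressor YilV bound, *kosF* is not transcribed.
So KosF is not produced.
Ornithine is present, so LutS is inactive.
Cellobiose is absent, so RudR is inactive.
With no repressor bound, *jovA* is transcribed.
So JovA is produced and active.
Ni²⁺ is absent, so VelJ is inactive.
Shikimate is absent, so ZorN is active.
Required activator VelJ is absent, so *jalJ* is not transcribed.
So JalJ is not produced.
With repressor JovA bound, *vorM* is not transcribed.
So VorM is not produced.
Fumarate is absent, so ZorF is inactive.
Required activator KosF is absent, so *jovG* is not transcribed.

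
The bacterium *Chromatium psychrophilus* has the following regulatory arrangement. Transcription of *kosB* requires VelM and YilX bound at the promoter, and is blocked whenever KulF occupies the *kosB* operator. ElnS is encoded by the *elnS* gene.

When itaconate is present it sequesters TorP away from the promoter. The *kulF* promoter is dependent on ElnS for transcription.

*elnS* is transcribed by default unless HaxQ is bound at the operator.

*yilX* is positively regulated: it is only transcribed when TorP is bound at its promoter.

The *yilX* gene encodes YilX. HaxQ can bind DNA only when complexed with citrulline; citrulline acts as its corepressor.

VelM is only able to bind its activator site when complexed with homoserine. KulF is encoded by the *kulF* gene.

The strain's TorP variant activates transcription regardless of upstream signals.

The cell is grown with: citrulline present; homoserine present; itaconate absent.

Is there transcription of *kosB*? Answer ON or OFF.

Homoserine is present, so VelM is active.
TorP is constitutively active in this strain.
No repressor is bound and TorP is active, so *yilX* is transcribed.
So YilX is produced and active.
Citrulline is present, so HaxQ is active.
With repressor HaxQ bound, *elnS* is not transcribed.
So ElnS is not produced.
Required activator ElnS is absent, so *kulF* is not transcribed.
So KulF is not produced.
No repressor is bound and VelM and YilX are active, so *kosB* is transcribed.

ON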